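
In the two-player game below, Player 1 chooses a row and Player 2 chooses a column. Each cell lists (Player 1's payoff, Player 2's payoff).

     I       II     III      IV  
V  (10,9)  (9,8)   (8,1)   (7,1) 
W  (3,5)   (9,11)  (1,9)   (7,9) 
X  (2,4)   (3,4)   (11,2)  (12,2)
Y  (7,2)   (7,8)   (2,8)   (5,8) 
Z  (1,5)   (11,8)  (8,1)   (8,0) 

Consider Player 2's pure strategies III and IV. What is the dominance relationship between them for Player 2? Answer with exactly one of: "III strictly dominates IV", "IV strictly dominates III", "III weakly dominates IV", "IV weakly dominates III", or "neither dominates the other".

III weakly dominates IV

Compare III to IV across each opponent action: V: 1=1, W: 9=9, X: 2=2, Y: 8=8, Z: 1>0.
III is at least as good everywhere and strictly better somewhere (tied only at V, W, X, Y), so III weakly but not strictly dominates IV.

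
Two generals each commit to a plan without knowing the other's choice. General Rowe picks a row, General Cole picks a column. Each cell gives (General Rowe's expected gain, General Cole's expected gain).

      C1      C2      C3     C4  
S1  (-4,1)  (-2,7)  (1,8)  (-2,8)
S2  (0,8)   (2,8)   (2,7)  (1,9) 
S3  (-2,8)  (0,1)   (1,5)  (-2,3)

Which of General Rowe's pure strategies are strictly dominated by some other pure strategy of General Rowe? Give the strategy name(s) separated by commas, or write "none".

S1, S3

S1 is strictly dominated by S2 (C1: 0>-4, C2: 2>-2, C3: 2>1, C4: 1>-2).
Nothing dominates S2: S1 at C1 (0>-4); S3 at C1 (0>-2).
S3 is strictly dominated by S2 (C1: 0>-2, C2: 2>0, C3: 2>1, C4: 1>-2).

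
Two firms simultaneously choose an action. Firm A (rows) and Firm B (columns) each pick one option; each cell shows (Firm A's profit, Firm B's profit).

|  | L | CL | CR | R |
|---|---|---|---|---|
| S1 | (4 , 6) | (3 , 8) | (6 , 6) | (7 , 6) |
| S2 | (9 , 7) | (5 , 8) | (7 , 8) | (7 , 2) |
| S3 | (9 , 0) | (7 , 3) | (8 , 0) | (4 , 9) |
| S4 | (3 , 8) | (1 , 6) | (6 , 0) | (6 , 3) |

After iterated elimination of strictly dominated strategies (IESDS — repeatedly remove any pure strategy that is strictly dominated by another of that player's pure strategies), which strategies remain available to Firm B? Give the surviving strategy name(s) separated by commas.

For Firm A, S2 strictly dominates S4 on the remaining columns (L: 9>3, CL: 5>1, CR: 7>6, R: 7>6); eliminate S4.
For Firm B, CL strictly dominates L on the remaining rows (S1: 8>6, S2: 8>7, S3: 3>0); eliminate L.
Among the remaining strategies, none is strictly dominated by another pure strategy of the same player, so the elimination stops.
Surviving strategies — Firm A: {S1, S2, S3}; Firm B: {CL, CR, R}.

CL, CR, R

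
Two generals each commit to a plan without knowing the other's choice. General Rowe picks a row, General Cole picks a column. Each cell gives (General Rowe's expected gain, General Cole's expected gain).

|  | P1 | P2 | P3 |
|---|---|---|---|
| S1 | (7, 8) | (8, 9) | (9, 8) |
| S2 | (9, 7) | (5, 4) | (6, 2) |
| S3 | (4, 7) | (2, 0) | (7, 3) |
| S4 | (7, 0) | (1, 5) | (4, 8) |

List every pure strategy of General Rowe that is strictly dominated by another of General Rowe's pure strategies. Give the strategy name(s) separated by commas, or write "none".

Nothing dominates S1: S2 at P2 (8>5); S3 at P1 (7>4); S4 at P1 (7=7).
S2 is not dominated — it holds its own against S1 at P1 (9>7); S3 at P1 (9>4); S4 at P1 (9>7).
S3 is strictly dominated by S1 (P1: 7>4, P2: 8>2, P3: 9>7).
S4: dominated, since S2 does at least as well everywhere (P1: 9>7, P2: 5>1, P3: 6>4).

S3, S4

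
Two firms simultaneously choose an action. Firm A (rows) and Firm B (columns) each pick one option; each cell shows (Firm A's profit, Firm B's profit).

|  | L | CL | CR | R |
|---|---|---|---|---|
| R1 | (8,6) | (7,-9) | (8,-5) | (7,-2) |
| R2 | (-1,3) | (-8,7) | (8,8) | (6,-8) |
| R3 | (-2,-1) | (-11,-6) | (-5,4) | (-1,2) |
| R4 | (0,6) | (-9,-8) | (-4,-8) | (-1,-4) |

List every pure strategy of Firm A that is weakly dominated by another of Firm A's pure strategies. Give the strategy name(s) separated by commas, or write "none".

Nothing dominates R1: R2 at L (8>-1); R3 at L (8>-2); R4 at L (8>0).
R2: dominated, since R1 does at least as well everywhere (L: 8>-1, CL: 7>-8, CR: 8=8, R: 7>6).
R1 weakly dominates R3 — L: 8>-2, CL: 7>-11, CR: 8>-5, R: 7>-1.
R1 weakly dominates R4 — L: 8>0, CL: 7>-9, CR: 8>-4, R: 7>-1.

R2, R3, R4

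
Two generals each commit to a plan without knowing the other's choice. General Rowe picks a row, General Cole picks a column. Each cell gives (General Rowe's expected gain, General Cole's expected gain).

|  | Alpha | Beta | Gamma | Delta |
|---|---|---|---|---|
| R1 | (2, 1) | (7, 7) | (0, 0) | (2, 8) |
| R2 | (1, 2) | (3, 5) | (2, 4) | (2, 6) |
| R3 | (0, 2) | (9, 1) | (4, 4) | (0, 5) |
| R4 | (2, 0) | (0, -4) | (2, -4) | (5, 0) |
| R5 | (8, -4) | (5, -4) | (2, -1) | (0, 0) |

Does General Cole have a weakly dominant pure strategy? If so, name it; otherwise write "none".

Delta vs Alpha: R1: 8>1, R2: 6>2, R3: 5>2, R4: 0=0, R5: 0>-4.
Delta vs Beta: R1: 8>7, R2: 6>5, R3: 5>1, R4: 0>-4, R5: 0>-4.
Delta vs Gamma: R1: 8>0, R2: 6>4, R3: 5>4, R4: 0>-4, R5: 0>-1.
Delta is at least as good as every other strategy against every opponent action, so it is weakly dominant.

Delta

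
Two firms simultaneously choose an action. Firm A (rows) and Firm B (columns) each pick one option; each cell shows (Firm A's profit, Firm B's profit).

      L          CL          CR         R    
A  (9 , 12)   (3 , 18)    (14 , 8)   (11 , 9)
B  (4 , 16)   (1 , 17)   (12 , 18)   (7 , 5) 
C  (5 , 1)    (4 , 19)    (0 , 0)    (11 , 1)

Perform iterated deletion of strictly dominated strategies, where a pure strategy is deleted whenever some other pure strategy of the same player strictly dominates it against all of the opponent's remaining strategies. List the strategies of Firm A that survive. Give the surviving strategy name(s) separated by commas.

C

Firm A's strategy B is strictly dominated by A (L: 9>4, CL: 3>1, CR: 14>12, R: 11>7) and is removed.
Firm B's strategy L is strictly dominated by CL (A: 18>12, C: 19>1) and is removed.
Column CR is eliminated: CL beats it against every remaining row (A: 18>8, C: 19>0).
Firm B's strategy R is strictly dominated by CL (A: 18>9, C: 19>1) and is removed.
Firm A's strategy A is strictly dominated by C (CL: 4>3) and is removed.
Among the remaining strategies, none is strictly dominated by another pure strategy of the same player, so the elimination stops.
Surviving strategies — Firm A: {C}; Firm B: {CL}.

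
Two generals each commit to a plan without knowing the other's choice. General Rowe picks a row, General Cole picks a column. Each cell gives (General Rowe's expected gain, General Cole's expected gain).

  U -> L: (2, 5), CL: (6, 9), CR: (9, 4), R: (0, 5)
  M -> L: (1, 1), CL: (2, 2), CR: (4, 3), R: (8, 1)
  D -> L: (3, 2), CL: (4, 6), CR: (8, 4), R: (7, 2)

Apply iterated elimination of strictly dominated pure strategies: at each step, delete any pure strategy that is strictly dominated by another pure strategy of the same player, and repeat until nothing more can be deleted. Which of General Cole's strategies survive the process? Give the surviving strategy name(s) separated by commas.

CL

For General Cole, CL strictly dominates L on the remaining rows (U: 9>5, M: 2>1, D: 6>2); eliminate L.
For General Cole, CL strictly dominates R on the remaining rows (U: 9>5, M: 2>1, D: 6>2); eliminate R.
General Rowe's strategy M is strictly dominated by U (CL: 6>2, CR: 9>4) and is removed.
General Rowe's strategy D is strictly dominated by U (CL: 6>4, CR: 9>8) and is removed.
For General Cole, CL strictly dominates CR on the remaining rows (U: 9>4); eliminate CR.
Among the remaining strategies, none is strictly dominated by another pure strategy of the same player, so the elimination stops.
Surviving strategies — General Rowe: {U}; General Cole: {CL}.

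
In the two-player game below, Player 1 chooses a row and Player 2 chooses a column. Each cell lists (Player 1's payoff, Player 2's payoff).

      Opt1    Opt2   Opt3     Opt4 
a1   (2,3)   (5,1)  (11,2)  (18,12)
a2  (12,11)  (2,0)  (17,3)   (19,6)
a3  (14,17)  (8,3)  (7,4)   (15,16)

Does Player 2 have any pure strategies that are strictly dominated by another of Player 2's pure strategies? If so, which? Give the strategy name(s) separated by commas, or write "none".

Opt2, Opt3

Opt1 is not dominated — it holds its own against Opt2 at a1 (3>1); Opt3 at a1 (3>2); Opt4 at a2 (11>6).
Opt1 strictly dominates Opt2 — a1: 3>1, a2: 11>0, a3: 17>3.
Opt1 strictly dominates Opt3 — a1: 3>2, a2: 11>3, a3: 17>4.
Opt4 is not dominated — it holds its own against Opt1 at a1 (12>3); Opt2 at a1 (12>1); Opt3 at a1 (12>2).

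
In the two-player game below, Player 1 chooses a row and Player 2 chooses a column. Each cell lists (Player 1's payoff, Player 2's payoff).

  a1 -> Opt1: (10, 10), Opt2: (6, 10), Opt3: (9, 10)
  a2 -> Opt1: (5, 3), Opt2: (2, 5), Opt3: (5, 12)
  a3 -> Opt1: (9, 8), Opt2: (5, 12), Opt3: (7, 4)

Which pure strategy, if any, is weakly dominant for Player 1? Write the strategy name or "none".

a1

a1 vs a2: Opt1: 10>5, Opt2: 6>2, Opt3: 9>5.
a1 vs a3: Opt1: 10>9, Opt2: 6>5, Opt3: 9>7.
a1 is at least as good as every other strategy against every opponent action, so it is weakly dominant.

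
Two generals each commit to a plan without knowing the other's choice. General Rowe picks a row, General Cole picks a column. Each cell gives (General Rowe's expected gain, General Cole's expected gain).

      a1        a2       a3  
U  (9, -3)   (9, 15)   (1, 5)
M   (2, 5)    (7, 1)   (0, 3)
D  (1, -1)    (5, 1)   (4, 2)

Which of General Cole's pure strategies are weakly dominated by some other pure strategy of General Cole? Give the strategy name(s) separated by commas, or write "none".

none

a1 is not dominated — it holds its own against a2 at M (5>1); a3 at M (5>3).
a2 is not dominated — it holds its own against a1 at U (15>-3); a3 at U (15>5).
a3: no other strategy beats it everywhere (a1 at U (5>-3); a2 at M (3>1)).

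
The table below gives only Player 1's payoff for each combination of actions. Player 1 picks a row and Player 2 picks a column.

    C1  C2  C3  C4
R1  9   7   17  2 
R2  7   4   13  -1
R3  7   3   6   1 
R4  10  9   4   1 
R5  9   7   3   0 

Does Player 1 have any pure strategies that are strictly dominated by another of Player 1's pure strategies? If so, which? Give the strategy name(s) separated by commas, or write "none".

R2, R3, R5

Nothing dominates R1: R2 at C1 (9>7); R3 at C1 (9>7); R4 at C3 (17>4); R5 at C1 (9=9).
R1 strictly dominates R2 — C1: 9>7, C2: 7>4, C3: 17>13, C4: 2>-1.
R3 is strictly dominated by R1 (C1: 9>7, C2: 7>3, C3: 17>6, C4: 2>1).
R4: no other strategy beats it everywhere (R1 at C1 (10>9); R2 at C1 (10>7); R3 at C1 (10>7); R5 at C1 (10>9)).
R5: dominated, since R4 does at least as well everywhere (C1: 10>9, C2: 9>7, C3: 4>3, C4: 1>0).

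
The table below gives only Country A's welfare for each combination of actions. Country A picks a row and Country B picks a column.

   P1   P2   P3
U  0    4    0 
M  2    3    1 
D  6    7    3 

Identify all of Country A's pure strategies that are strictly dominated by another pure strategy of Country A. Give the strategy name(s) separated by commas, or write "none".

U is strictly dominated by D (P1: 6>0, P2: 7>4, P3: 3>0).
M is strictly dominated by D (P1: 6>2, P2: 7>3, P3: 3>1).
D is not dominated — it holds its own against U at P1 (6>0); M at P1 (6>2).

U, M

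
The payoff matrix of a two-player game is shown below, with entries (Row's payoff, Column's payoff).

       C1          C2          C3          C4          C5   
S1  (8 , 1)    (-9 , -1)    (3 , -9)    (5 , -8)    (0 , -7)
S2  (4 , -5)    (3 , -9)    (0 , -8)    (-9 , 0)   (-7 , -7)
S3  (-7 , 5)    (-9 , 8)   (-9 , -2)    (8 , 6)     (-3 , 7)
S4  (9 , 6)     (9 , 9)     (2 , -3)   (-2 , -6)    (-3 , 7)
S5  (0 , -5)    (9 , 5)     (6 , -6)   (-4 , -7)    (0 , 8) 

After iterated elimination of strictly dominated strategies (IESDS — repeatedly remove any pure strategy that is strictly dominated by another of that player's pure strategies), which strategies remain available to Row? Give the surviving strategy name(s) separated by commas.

S1, S4, S5

Row S2 is eliminated: S4 beats it against every remaining column (C1: 9>4, C2: 9>3, C3: 2>0, C4: -2>-9, C5: -3>-7).
For Column, C1 strictly dominates C3 on the remaining rows (S1: 1>-9, S3: 5>-2, S4: 6>-3, S5: -5>-6); eliminate C3.
For Column, C2 strictly dominates C4 on the remaining rows (S1: -1>-8, S3: 8>6, S4: 9>-6, S5: 5>-7); eliminate C4.
Row's strategy S3 is strictly dominated by S5 (C1: 0>-7, C2: 9>-9, C5: 0>-3) and is removed.
Among the remaining strategies, none is strictly dominated by another pure strategy of the same player, so the elimination stops.
Surviving strategies — Row: {S1, S4, S5}; Column: {C1, C2, C5}.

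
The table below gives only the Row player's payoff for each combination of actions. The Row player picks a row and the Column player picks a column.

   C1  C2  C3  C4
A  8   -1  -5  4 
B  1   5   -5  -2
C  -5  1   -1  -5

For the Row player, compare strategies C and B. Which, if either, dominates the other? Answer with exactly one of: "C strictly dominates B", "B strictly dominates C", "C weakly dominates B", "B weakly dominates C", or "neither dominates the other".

neither dominates the other

C's payoffs vs B's, by the Column player's action — C1: -5<1, C2: 1<5, C3: -1>-5, C4: -5<-2.
C does better at C3 but worse at C1, C2, C4; neither strategy dominates the other.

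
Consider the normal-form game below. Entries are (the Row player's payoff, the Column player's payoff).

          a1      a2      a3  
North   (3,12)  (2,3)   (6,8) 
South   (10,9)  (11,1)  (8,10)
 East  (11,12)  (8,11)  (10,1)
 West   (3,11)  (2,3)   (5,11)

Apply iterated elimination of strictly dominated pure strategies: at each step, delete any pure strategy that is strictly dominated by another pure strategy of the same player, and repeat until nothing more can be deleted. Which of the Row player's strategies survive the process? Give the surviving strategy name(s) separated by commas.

Row North is eliminated: South beats it against every remaining column (a1: 10>3, a2: 11>2, a3: 8>6).
Row West is eliminated: South beats it against every remaining column (a1: 10>3, a2: 11>2, a3: 8>5).
The Column player's strategy a2 is strictly dominated by a1 (South: 9>1, East: 12>11) and is removed.
For the Row player, East strictly dominates South on the remaining columns (a1: 11>10, a3: 10>8); eliminate South.
For the Column player, a1 strictly dominates a3 on the remaining rows (East: 12>1); eliminate a3.
Among the remaining strategies, none is strictly dominated by another pure strategy of the same player, so the elimination stops.
Surviving strategies — the Row player: {East}; the Column player: {a1}.

East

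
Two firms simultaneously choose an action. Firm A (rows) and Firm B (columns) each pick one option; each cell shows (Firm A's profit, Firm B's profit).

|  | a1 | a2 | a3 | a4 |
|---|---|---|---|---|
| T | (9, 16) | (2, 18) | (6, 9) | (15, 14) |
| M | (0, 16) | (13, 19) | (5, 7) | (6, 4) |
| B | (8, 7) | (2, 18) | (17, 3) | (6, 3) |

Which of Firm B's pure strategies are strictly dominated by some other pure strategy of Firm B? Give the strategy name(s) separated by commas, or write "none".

a1, a3, a4

a2 strictly dominates a1 — T: 18>16, M: 19>16, B: 18>7.
a2 is not dominated — it holds its own against a1 at T (18>16); a3 at T (18>9); a4 at T (18>14).
a1 strictly dominates a3 — T: 16>9, M: 16>7, B: 7>3.
a4 is strictly dominated by a1 (T: 16>14, M: 16>4, B: 7>3).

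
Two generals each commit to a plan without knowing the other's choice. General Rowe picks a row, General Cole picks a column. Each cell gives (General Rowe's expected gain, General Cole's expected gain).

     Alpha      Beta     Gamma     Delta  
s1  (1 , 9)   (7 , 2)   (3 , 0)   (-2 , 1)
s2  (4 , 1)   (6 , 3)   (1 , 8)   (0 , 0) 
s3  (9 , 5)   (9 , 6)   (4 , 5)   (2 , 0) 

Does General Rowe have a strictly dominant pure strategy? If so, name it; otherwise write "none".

s3

s3 vs s1: Alpha: 9>1, Beta: 9>7, Gamma: 4>3, Delta: 2>-2.
s3 vs s2: Alpha: 9>4, Beta: 9>6, Gamma: 4>1, Delta: 2>0.
s3 strictly beats every other strategy against every opponent action, so it is strictly dominant.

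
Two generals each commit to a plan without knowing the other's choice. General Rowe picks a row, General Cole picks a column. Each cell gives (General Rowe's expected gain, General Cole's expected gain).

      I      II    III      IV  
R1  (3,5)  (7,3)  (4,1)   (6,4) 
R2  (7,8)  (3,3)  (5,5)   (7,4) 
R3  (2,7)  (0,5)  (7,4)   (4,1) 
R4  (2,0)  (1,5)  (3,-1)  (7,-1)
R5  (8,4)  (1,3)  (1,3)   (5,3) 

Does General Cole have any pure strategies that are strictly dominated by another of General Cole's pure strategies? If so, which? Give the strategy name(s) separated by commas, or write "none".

III, IV

Nothing dominates I: II at R1 (5>3); III at R1 (5>1); IV at R1 (5>4).
II: no other strategy beats it everywhere (I at R4 (5>0); III at R1 (3>1); IV at R3 (5>1)).
III: dominated, since I does at least as well everywhere (R1: 5>1, R2: 8>5, R3: 7>4, R4: 0>-1, R5: 4>3).
IV is strictly dominated by I (R1: 5>4, R2: 8>4, R3: 7>1, R4: 0>-1, R5: 4>3).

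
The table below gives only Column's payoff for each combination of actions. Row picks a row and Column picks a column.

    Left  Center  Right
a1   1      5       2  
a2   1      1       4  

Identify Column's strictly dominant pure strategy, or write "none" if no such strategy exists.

Left fails to dominate Center at a1 (1<5).
Center fails to dominate Left at a2 (1=1).
Right fails to dominate Center at a1 (2<5).
No single strategy dominates all the others.

none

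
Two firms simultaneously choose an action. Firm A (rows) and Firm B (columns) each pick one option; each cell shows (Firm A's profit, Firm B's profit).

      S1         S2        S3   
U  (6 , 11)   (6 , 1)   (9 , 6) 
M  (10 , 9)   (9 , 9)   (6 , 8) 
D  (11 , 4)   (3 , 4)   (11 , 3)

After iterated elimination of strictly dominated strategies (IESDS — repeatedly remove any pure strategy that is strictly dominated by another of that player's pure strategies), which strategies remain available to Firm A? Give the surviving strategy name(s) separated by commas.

M, D

Column S3 is eliminated: S1 beats it against every remaining row (U: 11>6, M: 9>8, D: 4>3).
Firm A's strategy U is strictly dominated by M (S1: 10>6, S2: 9>6) and is removed.
Among the remaining strategies, none is strictly dominated by another pure strategy of the same player, so the elimination stops.
Surviving strategies — Firm A: {M, D}; Firm B: {S1, S2}.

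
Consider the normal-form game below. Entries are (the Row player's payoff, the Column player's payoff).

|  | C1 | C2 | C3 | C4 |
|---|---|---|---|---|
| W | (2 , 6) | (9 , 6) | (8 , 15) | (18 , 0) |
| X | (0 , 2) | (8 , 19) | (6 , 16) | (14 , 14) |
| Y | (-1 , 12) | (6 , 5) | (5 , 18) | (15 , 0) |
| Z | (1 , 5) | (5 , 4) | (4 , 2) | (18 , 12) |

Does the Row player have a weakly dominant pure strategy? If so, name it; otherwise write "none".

W

W vs X: C1: 2>0, C2: 9>8, C3: 8>6, C4: 18>14.
W vs Y: C1: 2>-1, C2: 9>6, C3: 8>5, C4: 18>15.
W vs Z: C1: 2>1, C2: 9>5, C3: 8>4, C4: 18=18.
W is at least as good as every other strategy against every opponent action, so it is weakly dominant.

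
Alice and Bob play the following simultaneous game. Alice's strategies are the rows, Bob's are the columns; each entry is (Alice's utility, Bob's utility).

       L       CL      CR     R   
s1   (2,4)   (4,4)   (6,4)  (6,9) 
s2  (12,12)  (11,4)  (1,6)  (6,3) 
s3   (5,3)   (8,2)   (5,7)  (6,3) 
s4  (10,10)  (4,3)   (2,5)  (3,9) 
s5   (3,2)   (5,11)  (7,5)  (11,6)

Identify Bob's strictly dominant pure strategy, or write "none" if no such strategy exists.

L fails to dominate CL at s1 (4=4).
CL fails to dominate L at s1 (4=4).
CR fails to dominate L at s1 (4=4).
R fails to dominate L at s2 (3<12).
No single strategy dominates all the others.

none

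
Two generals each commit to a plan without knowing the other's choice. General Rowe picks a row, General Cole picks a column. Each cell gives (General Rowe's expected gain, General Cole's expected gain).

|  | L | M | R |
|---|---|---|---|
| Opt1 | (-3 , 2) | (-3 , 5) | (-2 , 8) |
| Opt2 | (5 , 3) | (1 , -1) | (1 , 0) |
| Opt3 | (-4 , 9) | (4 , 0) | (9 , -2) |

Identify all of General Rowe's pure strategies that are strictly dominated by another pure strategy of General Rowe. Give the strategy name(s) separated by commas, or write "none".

Opt1: dominated, since Opt2 does at least as well everywhere (L: 5>-3, M: 1>-3, R: 1>-2).
Opt2 is not dominated — it holds its own against Opt1 at L (5>-3); Opt3 at L (5>-4).
Opt3 is not dominated — it holds its own against Opt1 at M (4>-3); Opt2 at M (4>1).

Opt1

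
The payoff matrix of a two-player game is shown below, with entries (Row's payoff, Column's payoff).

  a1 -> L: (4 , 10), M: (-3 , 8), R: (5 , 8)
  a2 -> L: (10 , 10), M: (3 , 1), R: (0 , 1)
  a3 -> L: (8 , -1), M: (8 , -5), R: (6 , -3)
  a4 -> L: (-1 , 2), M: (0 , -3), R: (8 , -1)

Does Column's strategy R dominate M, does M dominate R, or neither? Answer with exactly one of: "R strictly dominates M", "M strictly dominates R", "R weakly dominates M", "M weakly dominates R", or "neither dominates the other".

R's payoffs vs M's, by Row's action — a1: 8=8, a2: 1=1, a3: -3>-5, a4: -1>-3.
R is at least as good everywhere and strictly better somewhere (tied only at a1, a2), so R weakly but not strictly dominates M.

R weakly dominates M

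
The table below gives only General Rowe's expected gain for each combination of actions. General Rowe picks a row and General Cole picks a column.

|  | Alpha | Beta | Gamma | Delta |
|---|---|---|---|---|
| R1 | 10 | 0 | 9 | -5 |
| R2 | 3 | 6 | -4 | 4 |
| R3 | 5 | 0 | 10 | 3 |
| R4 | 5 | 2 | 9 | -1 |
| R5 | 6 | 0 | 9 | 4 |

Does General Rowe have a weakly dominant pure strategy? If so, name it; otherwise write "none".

R1 fails to dominate R2 at Beta (0<6).
R2 fails to dominate R1 at Alpha (3<10).
R3 fails to dominate R1 at Alpha (5<10).
R4 fails to dominate R1 at Alpha (5<10).
R5 fails to dominate R1 at Alpha (6<10).
No single strategy dominates all the others.

none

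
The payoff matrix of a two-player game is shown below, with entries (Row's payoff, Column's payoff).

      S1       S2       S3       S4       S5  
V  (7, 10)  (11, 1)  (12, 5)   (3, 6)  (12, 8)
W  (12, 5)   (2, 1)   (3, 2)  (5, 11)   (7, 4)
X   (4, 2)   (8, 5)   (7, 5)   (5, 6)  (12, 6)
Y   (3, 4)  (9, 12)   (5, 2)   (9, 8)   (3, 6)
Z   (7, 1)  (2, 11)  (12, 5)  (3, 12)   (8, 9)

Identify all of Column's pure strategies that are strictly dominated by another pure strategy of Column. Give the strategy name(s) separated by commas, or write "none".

Nothing dominates S1: S2 at V (10>1); S3 at V (10>5); S4 at V (10>6); S5 at V (10>8).
S2: no other strategy beats it everywhere (S1 at X (5>2); S3 at X (5=5); S4 at Y (12>8); S5 at Y (12>6)).
S3 is strictly dominated by S4 (V: 6>5, W: 11>2, X: 6>5, Y: 8>2, Z: 12>5).
S4: no other strategy beats it everywhere (S1 at W (11>5); S2 at V (6>1); S3 at V (6>5); S5 at W (11>4)).
Nothing dominates S5: S1 at X (6>2); S2 at V (8>1); S3 at V (8>5); S4 at V (8>6).

S3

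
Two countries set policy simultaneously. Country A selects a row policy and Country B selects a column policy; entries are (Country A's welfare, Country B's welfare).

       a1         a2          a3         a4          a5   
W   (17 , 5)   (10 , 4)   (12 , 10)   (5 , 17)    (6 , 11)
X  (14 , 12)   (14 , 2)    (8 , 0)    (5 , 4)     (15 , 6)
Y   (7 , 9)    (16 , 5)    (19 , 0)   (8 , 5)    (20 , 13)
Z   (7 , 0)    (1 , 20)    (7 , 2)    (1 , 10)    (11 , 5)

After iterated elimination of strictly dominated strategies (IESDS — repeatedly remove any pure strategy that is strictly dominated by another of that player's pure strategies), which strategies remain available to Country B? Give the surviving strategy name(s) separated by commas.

Row Z is eliminated: X beats it against every remaining column (a1: 14>7, a2: 14>1, a3: 8>7, a4: 5>1, a5: 15>11).
Country B's strategy a2 is strictly dominated by a1 (W: 5>4, X: 12>2, Y: 9>5) and is removed.
For Country B, a4 strictly dominates a3 on the remaining rows (W: 17>10, X: 4>0, Y: 5>0); eliminate a3.
Among the remaining strategies, none is strictly dominated by another pure strategy of the same player, so the elimination stops.
Surviving strategies — Country A: {W, X, Y}; Country B: {a1, a4, a5}.

a1, a4, a5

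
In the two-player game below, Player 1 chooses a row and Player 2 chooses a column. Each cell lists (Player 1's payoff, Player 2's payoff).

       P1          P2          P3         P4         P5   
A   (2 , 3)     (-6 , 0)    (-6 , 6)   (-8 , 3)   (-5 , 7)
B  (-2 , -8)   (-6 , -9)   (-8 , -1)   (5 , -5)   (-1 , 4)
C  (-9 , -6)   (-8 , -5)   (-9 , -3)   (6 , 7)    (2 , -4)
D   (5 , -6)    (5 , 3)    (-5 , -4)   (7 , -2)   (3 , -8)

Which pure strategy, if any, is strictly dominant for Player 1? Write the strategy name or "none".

D

D vs A: P1: 5>2, P2: 5>-6, P3: -5>-6, P4: 7>-8, P5: 3>-5.
D vs B: P1: 5>-2, P2: 5>-6, P3: -5>-8, P4: 7>5, P5: 3>-1.
D vs C: P1: 5>-9, P2: 5>-8, P3: -5>-9, P4: 7>6, P5: 3>2.
D strictly beats every other strategy against every opponent action, so it is strictly dominant.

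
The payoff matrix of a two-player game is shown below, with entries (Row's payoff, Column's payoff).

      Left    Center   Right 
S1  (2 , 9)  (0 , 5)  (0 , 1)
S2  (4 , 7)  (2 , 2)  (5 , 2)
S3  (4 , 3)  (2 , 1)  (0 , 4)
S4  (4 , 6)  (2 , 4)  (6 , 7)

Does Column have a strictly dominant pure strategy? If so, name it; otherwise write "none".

none

Left fails to dominate Right at S3 (3<4).
Center fails to dominate Left at S1 (5<9).
Right fails to dominate Left at S1 (1<9).
No single strategy dominates all the others.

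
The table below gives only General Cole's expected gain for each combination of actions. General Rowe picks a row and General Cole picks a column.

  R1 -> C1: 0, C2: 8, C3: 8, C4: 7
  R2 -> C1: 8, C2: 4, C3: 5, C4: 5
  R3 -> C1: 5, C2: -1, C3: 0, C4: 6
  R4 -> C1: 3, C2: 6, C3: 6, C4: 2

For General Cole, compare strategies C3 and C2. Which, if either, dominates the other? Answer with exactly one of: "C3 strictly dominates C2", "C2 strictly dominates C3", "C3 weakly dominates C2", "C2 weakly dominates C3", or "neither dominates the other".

C3 weakly dominates C2

Compare C3 to C2 across each choice by General Rowe: R1: 8=8, R2: 5>4, R3: 0>-1, R4: 6=6.
C3 is at least as good everywhere and strictly better somewhere (tied only at R1, R4), so C3 weakly but not strictly dominates C2.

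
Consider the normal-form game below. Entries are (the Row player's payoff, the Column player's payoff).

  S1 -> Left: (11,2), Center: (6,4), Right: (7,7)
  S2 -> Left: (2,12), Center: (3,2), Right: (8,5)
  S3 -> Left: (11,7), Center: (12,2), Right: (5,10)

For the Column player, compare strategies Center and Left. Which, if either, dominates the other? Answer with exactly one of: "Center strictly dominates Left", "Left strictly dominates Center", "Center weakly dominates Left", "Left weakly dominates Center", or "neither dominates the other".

Compare Center to Left across each choice by the Row player: S1: 4>2, S2: 2<12, S3: 2<7.
Center does better at S1 but worse at S2, S3; neither strategy dominates the other.

neither dominates the other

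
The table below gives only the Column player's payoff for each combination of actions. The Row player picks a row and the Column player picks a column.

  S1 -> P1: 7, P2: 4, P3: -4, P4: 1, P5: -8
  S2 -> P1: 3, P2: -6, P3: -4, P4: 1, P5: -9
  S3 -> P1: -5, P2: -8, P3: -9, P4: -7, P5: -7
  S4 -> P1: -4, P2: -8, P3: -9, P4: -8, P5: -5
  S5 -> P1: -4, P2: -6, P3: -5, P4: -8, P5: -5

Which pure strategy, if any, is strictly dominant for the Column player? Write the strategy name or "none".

P1

P1 vs P2: S1: 7>4, S2: 3>-6, S3: -5>-8, S4: -4>-8, S5: -4>-6.
P1 vs P3: S1: 7>-4, S2: 3>-4, S3: -5>-9, S4: -4>-9, S5: -4>-5.
P1 vs P4: S1: 7>1, S2: 3>1, S3: -5>-7, S4: -4>-8, S5: -4>-8.
P1 vs P5: S1: 7>-8, S2: 3>-9, S3: -5>-7, S4: -4>-5, S5: -4>-5.
P1 strictly beats every other strategy against every opponent action, so it is strictly dominant.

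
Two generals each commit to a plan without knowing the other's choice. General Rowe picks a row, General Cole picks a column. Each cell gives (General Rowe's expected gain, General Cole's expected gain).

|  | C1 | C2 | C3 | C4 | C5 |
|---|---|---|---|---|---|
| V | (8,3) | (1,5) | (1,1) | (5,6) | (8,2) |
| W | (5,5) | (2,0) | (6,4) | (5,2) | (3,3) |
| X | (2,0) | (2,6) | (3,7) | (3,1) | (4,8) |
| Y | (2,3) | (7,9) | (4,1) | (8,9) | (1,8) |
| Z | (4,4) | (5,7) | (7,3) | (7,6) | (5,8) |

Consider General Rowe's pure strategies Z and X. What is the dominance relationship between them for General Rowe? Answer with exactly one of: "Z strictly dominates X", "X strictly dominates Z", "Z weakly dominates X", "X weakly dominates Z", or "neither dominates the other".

Compare Z to X across each opponent action: C1: 4>2, C2: 5>2, C3: 7>3, C4: 7>3, C5: 5>4.
Z gives a strictly higher payoff against each opponent action, so Z strictly dominates X.

Z strictly dominates X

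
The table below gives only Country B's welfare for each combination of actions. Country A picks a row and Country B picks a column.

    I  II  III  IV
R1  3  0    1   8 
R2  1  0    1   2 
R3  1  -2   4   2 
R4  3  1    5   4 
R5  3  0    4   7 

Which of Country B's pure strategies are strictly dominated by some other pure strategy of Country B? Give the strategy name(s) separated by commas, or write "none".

I, II

I is strictly dominated by IV (R1: 8>3, R2: 2>1, R3: 2>1, R4: 4>3, R5: 7>3).
II is strictly dominated by I (R1: 3>0, R2: 1>0, R3: 1>-2, R4: 3>1, R5: 3>0).
III is not dominated — it holds its own against I at R2 (1=1); II at R1 (1>0); IV at R3 (4>2).
IV: no other strategy beats it everywhere (I at R1 (8>3); II at R1 (8>0); III at R1 (8>1)).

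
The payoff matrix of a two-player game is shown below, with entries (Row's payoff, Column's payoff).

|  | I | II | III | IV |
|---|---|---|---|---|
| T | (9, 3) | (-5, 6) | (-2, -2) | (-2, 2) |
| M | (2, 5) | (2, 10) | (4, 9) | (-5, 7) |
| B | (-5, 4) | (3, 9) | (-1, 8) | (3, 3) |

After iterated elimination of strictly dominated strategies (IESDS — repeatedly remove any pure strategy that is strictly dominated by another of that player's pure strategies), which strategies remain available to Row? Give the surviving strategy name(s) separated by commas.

B

Column's strategy I is strictly dominated by II (T: 6>3, M: 10>5, B: 9>4) and is removed.
Row T is eliminated: B beats it against every remaining column (II: 3>-5, III: -1>-2, IV: 3>-2).
For Column, II strictly dominates III on the remaining rows (M: 10>9, B: 9>8); eliminate III.
For Row, B strictly dominates M on the remaining columns (II: 3>2, IV: 3>-5); eliminate M.
Column IV is eliminated: II beats it against every remaining row (B: 9>3).
Among the remaining strategies, none is strictly dominated by another pure strategy of the same player, so the elimination stops.
Surviving strategies — Row: {B}; Column: {II}.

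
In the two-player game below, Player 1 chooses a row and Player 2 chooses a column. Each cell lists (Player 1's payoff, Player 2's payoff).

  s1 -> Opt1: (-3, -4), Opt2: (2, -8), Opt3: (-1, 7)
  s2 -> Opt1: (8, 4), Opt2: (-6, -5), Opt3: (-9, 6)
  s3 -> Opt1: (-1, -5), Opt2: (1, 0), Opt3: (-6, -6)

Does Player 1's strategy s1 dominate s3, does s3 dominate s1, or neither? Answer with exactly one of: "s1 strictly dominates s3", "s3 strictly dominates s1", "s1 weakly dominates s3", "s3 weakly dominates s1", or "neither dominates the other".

neither dominates the other

s1's payoffs vs s3's, by Player 2's action — Opt1: -3<-1, Opt2: 2>1, Opt3: -1>-6.
s1 does better at Opt2, Opt3 but worse at Opt1; neither strategy dominates the other.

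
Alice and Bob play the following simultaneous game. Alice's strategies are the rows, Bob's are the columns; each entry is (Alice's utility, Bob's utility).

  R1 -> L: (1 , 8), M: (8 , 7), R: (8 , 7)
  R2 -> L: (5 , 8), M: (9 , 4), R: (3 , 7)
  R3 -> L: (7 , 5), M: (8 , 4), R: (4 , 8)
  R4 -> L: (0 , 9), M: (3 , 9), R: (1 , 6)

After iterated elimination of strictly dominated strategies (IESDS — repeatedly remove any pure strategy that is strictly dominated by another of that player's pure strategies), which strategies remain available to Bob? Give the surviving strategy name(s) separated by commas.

L, R

For Alice, R1 strictly dominates R4 on the remaining columns (L: 1>0, M: 8>3, R: 8>1); eliminate R4.
Column M is eliminated: L beats it against every remaining row (R1: 8>7, R2: 8>4, R3: 5>4).
Row R2 is eliminated: R3 beats it against every remaining column (L: 7>5, R: 4>3).
Among the remaining strategies, none is strictly dominated by another pure strategy of the same player, so the elimination stops.
Surviving strategies — Alice: {R1, R3}; Bob: {L, R}.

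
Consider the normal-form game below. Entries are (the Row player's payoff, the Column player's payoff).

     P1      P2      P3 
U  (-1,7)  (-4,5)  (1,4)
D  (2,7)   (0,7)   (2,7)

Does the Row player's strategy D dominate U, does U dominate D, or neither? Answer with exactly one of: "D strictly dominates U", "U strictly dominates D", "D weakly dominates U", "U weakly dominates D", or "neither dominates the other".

D's payoffs vs U's, by the Column player's action — P1: 2>-1, P2: 0>-4, P3: 2>1.
D gives a strictly higher payoff against each choice by the Column player, so D strictly dominates U.

D strictly dominates U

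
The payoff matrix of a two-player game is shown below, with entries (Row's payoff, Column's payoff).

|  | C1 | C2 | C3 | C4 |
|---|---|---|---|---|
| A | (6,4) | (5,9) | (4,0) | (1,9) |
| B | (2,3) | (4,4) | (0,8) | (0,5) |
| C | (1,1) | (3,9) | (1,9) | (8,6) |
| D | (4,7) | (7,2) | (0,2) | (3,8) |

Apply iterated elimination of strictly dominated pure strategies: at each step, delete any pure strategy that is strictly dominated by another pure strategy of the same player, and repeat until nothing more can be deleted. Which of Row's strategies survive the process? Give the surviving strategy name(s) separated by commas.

A, C, D

For Row, A strictly dominates B on the remaining columns (C1: 6>2, C2: 5>4, C3: 4>0, C4: 1>0); eliminate B.
For Column, C4 strictly dominates C1 on the remaining rows (A: 9>4, C: 6>1, D: 8>7); eliminate C1.
Among the remaining strategies, none is strictly dominated by another pure strategy of the same player, so the elimination stops.
Surviving strategies — Row: {A, C, D}; Column: {C2, C3, C4}.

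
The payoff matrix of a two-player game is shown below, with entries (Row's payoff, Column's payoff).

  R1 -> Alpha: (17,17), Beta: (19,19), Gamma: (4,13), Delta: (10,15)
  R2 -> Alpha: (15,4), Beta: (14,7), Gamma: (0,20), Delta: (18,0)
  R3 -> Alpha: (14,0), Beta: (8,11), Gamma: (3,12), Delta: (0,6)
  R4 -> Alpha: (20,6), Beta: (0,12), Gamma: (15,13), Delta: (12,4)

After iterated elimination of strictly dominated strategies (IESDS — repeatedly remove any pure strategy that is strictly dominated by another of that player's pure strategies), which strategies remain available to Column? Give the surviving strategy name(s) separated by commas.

Beta, Gamma

For Row, R1 strictly dominates R3 on the remaining columns (Alpha: 17>14, Beta: 19>8, Gamma: 4>3, Delta: 10>0); eliminate R3.
For Column, Beta strictly dominates Alpha on the remaining rows (R1: 19>17, R2: 7>4, R4: 12>6); eliminate Alpha.
For Column, Beta strictly dominates Delta on the remaining rows (R1: 19>15, R2: 7>0, R4: 12>4); eliminate Delta.
For Row, R1 strictly dominates R2 on the remaining columns (Beta: 19>14, Gamma: 4>0); eliminate R2.
Among the remaining strategies, none is strictly dominated by another pure strategy of the same player, so the elimination stops.
Surviving strategies — Row: {R1, R4}; Column: {Beta, Gamma}.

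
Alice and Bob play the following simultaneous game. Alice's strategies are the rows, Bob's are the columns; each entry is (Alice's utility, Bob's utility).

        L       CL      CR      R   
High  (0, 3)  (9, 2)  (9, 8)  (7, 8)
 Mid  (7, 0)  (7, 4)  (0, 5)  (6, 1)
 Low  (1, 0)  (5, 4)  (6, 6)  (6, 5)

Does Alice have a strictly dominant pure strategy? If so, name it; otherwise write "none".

High fails to dominate Mid at L (0<7).
Mid fails to dominate High at CL (7<9).
Low fails to dominate High at CL (5<9).
No single strategy dominates all the others.

none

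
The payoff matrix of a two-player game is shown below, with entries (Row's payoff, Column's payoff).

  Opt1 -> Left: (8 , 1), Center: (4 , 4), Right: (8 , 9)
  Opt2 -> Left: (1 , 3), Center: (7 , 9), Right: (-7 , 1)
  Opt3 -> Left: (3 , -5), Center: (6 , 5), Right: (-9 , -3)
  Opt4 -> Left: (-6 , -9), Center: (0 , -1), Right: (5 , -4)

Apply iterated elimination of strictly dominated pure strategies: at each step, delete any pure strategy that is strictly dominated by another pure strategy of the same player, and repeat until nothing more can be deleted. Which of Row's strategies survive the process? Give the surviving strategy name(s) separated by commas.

Opt1, Opt2

Row's strategy Opt4 is strictly dominated by Opt1 (Left: 8>-6, Center: 4>0, Right: 8>5) and is removed.
For Column, Center strictly dominates Left on the remaining rows (Opt1: 4>1, Opt2: 9>3, Opt3: 5>-5); eliminate Left.
Row's strategy Opt3 is strictly dominated by Opt2 (Center: 7>6, Right: -7>-9) and is removed.
Among the remaining strategies, none is strictly dominated by another pure strategy of the same player, so the elimination stops.
Surviving strategies — Row: {Opt1, Opt2}; Column: {Center, Right}.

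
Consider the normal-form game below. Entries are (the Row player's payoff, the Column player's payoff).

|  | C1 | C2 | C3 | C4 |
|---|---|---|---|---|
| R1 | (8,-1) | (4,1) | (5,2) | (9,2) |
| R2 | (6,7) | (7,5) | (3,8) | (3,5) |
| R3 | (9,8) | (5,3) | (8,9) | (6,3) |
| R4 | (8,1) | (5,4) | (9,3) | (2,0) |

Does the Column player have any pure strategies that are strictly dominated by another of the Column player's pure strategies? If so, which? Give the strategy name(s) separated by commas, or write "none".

C3 strictly dominates C1 — R1: 2>-1, R2: 8>7, R3: 9>8, R4: 3>1.
Nothing dominates C2: C1 at R1 (1>-1); C3 at R4 (4>3); C4 at R2 (5=5).
C3 is not dominated — it holds its own against C1 at R1 (2>-1); C2 at R1 (2>1); C4 at R1 (2=2).
C4 is not dominated — it holds its own against C1 at R1 (2>-1); C2 at R1 (2>1); C3 at R1 (2=2).

C1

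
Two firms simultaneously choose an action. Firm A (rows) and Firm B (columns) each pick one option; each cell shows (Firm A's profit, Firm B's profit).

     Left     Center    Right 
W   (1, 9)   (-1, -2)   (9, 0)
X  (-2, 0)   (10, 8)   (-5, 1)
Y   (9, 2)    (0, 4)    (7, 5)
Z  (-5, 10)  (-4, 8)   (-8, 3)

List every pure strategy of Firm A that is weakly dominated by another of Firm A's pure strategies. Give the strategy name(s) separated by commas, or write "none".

W is not dominated — it holds its own against X at Left (1>-2); Y at Right (9>7); Z at Left (1>-5).
X: no other strategy beats it everywhere (W at Center (10>-1); Y at Center (10>0); Z at Left (-2>-5)).
Y is not dominated — it holds its own against W at Left (9>1); X at Left (9>-2); Z at Left (9>-5).
W weakly dominates Z — Left: 1>-5, Center: -1>-4, Right: 9>-8.

Z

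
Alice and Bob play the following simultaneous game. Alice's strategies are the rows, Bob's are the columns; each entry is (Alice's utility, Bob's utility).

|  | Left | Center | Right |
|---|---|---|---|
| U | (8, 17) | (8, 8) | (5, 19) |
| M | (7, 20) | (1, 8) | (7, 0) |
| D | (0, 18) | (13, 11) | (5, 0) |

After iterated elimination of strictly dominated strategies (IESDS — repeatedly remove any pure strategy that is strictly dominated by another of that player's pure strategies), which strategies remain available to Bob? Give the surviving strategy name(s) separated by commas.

Left, Right

Column Center is eliminated: Left beats it against every remaining row (U: 17>8, M: 20>8, D: 18>11).
Alice's strategy D is strictly dominated by M (Left: 7>0, Right: 7>5) and is removed.
Among the remaining strategies, none is strictly dominated by another pure strategy of the same player, so the elimination stops.
Surviving strategies — Alice: {U, M}; Bob: {Left, Right}.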